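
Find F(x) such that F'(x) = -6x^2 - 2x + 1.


Reverse power rule on each term:
  ∫ -6x^2 dx = -2x^3
  ∫ -2x dx = -x^2
  ∫ 1 dx = x
F(x) = -2x^3 - x^2 + x + C


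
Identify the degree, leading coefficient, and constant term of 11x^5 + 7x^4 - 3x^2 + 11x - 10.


Highest power of x is 5, with coefficient 11. Constant term is -10.
Degree = 5, leading coefficient = 11, constant term = -10


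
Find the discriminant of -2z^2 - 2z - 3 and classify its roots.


D = b^2 - 4ac = (-2)^2 - 4(-2)(-3) = 4 - 24 = -20
Since D < 0: two complex conjugate roots (no real roots)


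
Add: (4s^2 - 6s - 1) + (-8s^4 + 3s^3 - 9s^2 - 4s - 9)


Align terms by degree and add:
  4s^2 - 6s - 1
  -8s^4 + 3s^3 - 9s^2 - 4s - 9
= -8s^4 + 3s^3 - 5s^2 - 10s - 10


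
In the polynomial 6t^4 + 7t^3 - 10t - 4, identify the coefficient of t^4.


Read off the coefficient of t^4: 6


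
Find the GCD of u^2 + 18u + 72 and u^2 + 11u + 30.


Factor each:
  u^2 + 18u + 72 = (u + 6)(u + 12)
  u^2 + 11u + 30 = (u + 6)(u + 5)
Common monic factor: u + 6


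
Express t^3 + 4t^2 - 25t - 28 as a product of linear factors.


Try integer roots (divisors of -28). t=-1: p(-1)=0.
Divide out (t + 1): quotient is t^2 + 3t - 28.
Factor the quadratic: (t + 7)(t - 4)
Result: (t + 1)(t + 7)(t - 4)


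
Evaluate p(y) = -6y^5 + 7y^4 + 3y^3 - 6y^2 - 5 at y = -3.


Using direct substitution:
  -6 * (-3)^5 = 1458
  7 * (-3)^4 = 567
  3 * (-3)^3 = -81
  -6 * (-3)^2 = -54
  0 * (-3)^1 = 0
  constant: -5
Sum = 1458 + 567 - 81 - 54 + 0 - 5 = 1885


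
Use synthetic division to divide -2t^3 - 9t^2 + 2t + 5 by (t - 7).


Synthetic division with c = 7. Coefficients: -2, -9, 2, 5
Bring down -2.
  -2 * 7 = -14; -14 - 9 = -23
  -23 * 7 = -161; -161 + 2 = -159
  -159 * 7 = -1113; -1113 + 5 = -1108
Quotient: -2t^2 - 23t - 159, Remainder: -1108


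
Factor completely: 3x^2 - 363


Roots satisfy r1 + r2 = -b/a = 0 and r1*r2 = c/a = -121.
So r1 = -11, r2 = 11.
3x^2 - 363 = 3(x - r1)(x - r2) = 3(x + 11)(x - 11)


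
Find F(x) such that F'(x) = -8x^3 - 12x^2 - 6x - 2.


Reverse power rule on each term:
  ∫ -8x^3 dx = -2x^4
  ∫ -12x^2 dx = -4x^3
  ∫ -6x dx = -3x^2
  ∫ -2 dx = -2x
F(x) = -2x^4 - 4x^3 - 3x^2 - 2x + C


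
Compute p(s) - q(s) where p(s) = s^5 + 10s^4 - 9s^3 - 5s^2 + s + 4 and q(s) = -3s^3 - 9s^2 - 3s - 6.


Distribute the minus sign:
  (s^5 + 10s^4 - 9s^3 - 5s^2 + s + 4)
- (-3s^3 - 9s^2 - 3s - 6)
Negate second polynomial: 3s^3 + 9s^2 + 3s + 6
Add: s^5 + 10s^4 - 6s^3 + 4s^2 + 4s + 10


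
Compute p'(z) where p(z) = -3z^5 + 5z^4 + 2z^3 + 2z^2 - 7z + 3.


Apply the power rule term by term:
  d/dz(-3z^5) = -15z^4
  d/dz(5z^4) = 20z^3
  d/dz(2z^3) = 6z^2
  d/dz(2z^2) = 4z
  d/dz(-7z) = -7
  d/dz(3) = 0
p'(z) = -15z^4 + 20z^3 + 6z^2 + 4z - 7


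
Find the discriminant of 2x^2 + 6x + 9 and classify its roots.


D = b^2 - 4ac = (6)^2 - 4(2)(9) = 36 - 72 = -36
Since D < 0: two complex conjugate roots (no real roots)


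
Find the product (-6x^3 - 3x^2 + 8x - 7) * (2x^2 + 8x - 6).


Distribute each term of the first polynomial:
  (-6x^3)(2x^2 + 8x - 6) = -12x^5 - 48x^4 + 36x^3
  (-3x^2)(2x^2 + 8x - 6) = -6x^4 - 24x^3 + 18x^2
  (8x)(2x^2 + 8x - 6) = 16x^3 + 64x^2 - 48x
  (-7)(2x^2 + 8x - 6) = -14x^2 - 56x + 42
Sum: -12x^5 - 54x^4 + 28x^3 + 68x^2 - 104x + 42


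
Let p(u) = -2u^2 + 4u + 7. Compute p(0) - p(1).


p(0) = 7
p(1) = 9
p(0) - p(1) = 7 - 9 = -2


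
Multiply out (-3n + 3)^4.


Expand (-3n + 3)^4 by repeated multiplication:
  (-3n + 3)^2 = 9n^2 - 18n + 9
  (-3n + 3)^3 = -27n^3 + 81n^2 - 81n + 27
= 81n^4 - 324n^3 + 486n^2 - 324n + 81


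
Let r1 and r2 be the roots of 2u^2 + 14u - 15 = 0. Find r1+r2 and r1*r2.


For au^2+bu+c=0: sum = -b/a, product = c/a.
a=2, b=14, c=-15
Sum = -(14)/2 = -7
Product = (-15)/2 = -15/2


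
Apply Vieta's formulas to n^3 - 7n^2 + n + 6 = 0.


Monic cubic n^3+bn^2+cn+d=0: sum=-b, pairwise sum=c, product=-d.
b=-7, c=1, d=6
r1+r2+r3 = 7
r1r2+r1r3+r2r3 = 1
r1r2r3 = -6


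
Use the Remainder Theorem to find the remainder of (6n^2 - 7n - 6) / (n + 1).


By the Remainder Theorem, the remainder equals p(-1):
  6*(-1)^2 = 6
  -7*(-1)^1 = 7
  constant: -6
Sum: 6 + 7 - 6 = 7


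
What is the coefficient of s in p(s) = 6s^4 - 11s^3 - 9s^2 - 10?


Read off the coefficient of s: 0


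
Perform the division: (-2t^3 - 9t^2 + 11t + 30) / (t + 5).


(-2t^3 - 9t^2 + 11t + 30) / (t + 5)
Step 1: -2t^2 * (t + 5) = -2t^3 - 10t^2; subtract.
Step 2: t * (t + 5) = t^2 + 5t; subtract.
Step 3: 6 * (t + 5) = 6t + 30; subtract.
Quotient: -2t^2 + t + 6, Remainder: 0


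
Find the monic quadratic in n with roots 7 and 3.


p(n) = (n - 7)(n - 3)
Expand: n^2 - 10n + 21


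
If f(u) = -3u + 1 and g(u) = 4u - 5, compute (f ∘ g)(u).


Substitute g(u) into f:
f(g(u)) = -3*(4u - 5) + 1
Expand and combine: -12u + 16


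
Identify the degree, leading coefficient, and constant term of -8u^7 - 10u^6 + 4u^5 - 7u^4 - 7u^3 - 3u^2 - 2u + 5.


Highest power of u is 7, with coefficient -8. Constant term is 5.
Degree = 7, leading coefficient = -8, constant term = 5


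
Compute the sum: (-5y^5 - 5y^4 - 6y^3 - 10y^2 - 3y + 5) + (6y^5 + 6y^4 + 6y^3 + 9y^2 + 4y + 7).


Align terms by degree and add:
  -5y^5 - 5y^4 - 6y^3 - 10y^2 - 3y + 5
+ 6y^5 + 6y^4 + 6y^3 + 9y^2 + 4y + 7
= y^5 + y^4 - y^2 + y + 12


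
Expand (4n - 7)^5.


Expand (4n - 7)^5 by repeated multiplication:
  (4n - 7)^2 = 16n^2 - 56n + 49
  (4n - 7)^3 = 64n^3 - 336n^2 + 588n - 343
  (4n - 7)^4 = 256n^4 - 1792n^3 + 4704n^2 - 5488n + 2401
= 1024n^5 - 8960n^4 + 31360n^3 - 54880n^2 + 48020n - 16807


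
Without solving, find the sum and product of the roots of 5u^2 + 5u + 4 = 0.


For au^2+bu+c=0: sum = -b/a, product = c/a.
a=5, b=5, c=4
Sum = -(5)/5 = -1
Product = (4)/5 = 4/5


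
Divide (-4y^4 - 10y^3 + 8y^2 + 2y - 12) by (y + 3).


(-4y^4 - 10y^3 + 8y^2 + 2y - 12) / (y + 3)
Step 1: -4y^3 * (y + 3) = -4y^4 - 12y^3; subtract.
Step 2: 2y^2 * (y + 3) = 2y^3 + 6y^2; subtract.
Step 3: 2y * (y + 3) = 2y^2 + 6y; subtract.
Step 4: -4 * (y + 3) = -4y - 12; subtract.
Quotient: -4y^3 + 2y^2 + 2y - 4, Remainder: 0


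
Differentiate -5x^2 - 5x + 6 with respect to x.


Apply the power rule term by term:
  d/dx(-5x^2) = -10x
  d/dx(-5x) = -5
  d/dx(6) = 0
p'(x) = -10x - 5


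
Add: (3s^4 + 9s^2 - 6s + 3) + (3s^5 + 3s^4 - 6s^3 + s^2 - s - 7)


Align terms by degree and add:
  3s^4 + 9s^2 - 6s + 3
+ 3s^5 + 3s^4 - 6s^3 + s^2 - s - 7
= 3s^5 + 6s^4 - 6s^3 + 10s^2 - 7s - 4


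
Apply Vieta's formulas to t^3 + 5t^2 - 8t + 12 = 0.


Monic cubic t^3+bt^2+ct+d=0: sum=-b, pairwise sum=c, product=-d.
b=5, c=-8, d=12
r1+r2+r3 = -5
r1r2+r1r3+r2r3 = -8
r1r2r3 = -12


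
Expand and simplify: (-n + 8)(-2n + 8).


Distribute each term of the first polynomial:
  (-n)(-2n + 8) = 2n^2 - 8n
  (8)(-2n + 8) = -16n + 64
Sum: 2n^2 - 24n + 64


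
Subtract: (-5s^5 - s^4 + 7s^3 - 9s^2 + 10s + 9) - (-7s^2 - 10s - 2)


Distribute the minus sign:
  (-5s^5 - s^4 + 7s^3 - 9s^2 + 10s + 9)
- (-7s^2 - 10s - 2)
Negate second polynomial: 7s^2 + 10s + 2
Add: -5s^5 - s^4 + 7s^3 - 2s^2 + 20s + 11


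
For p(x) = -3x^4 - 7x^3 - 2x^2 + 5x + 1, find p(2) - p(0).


p(2) = -101
p(0) = 1
p(2) - p(0) = -101 - 1 = -102


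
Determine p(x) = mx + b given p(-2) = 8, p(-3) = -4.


p(x) = mx + b. Using p(-2)=8, p(-3)=-4:
m = (8 + 4)/(-2 + 3) = 12/1 = 12
b = 8 - m*(-2) = 8 + 24 = 32
p(x) = 12x + 32


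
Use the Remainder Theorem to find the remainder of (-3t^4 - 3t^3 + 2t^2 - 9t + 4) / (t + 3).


By the Remainder Theorem, the remainder equals p(-3):
  -3*(-3)^4 = -243
  -3*(-3)^3 = 81
  2*(-3)^2 = 18
  -9*(-3)^1 = 27
  constant: 4
Sum: -243 + 81 + 18 + 27 + 4 = -113


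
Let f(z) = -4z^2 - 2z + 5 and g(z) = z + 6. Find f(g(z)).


Substitute g(z) into f:
f(g(z)) = -4*(z + 6)^2 + (-2)*(z + 6) + 5
(z + 6)^2 = z^2 + 12z + 36
Expand and combine: -4z^2 - 50z - 151


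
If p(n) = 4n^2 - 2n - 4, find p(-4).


Using direct substitution:
  4 * (-4)^2 = 64
  -2 * (-4)^1 = 8
  constant: -4
Sum = 64 + 8 - 4 = 68


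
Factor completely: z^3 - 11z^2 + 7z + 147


Try integer roots (divisors of 147). z=7: p(7)=0.
Divide out (z - 7): quotient is z^2 - 4z - 21.
Factor the quadratic: (z + 3)(z - 7)
Result: (z - 7)(z + 3)(z - 7)


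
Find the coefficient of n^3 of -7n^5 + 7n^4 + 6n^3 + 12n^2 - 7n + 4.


Read off the coefficient of n^3: 6


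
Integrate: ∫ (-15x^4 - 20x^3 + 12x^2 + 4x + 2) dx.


Reverse power rule on each term:
  ∫ -15x^4 dx = -3x^5
  ∫ -20x^3 dx = -5x^4
  ∫ 12x^2 dx = 4x^3
  ∫ 4x dx = 2x^2
  ∫ 2 dx = 2x
F(x) = -3x^5 - 5x^4 + 4x^3 + 2x^2 + 2x + C


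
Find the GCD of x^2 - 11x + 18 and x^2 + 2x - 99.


Factor each:
  x^2 - 11x + 18 = (x - 9)(x - 2)
  x^2 + 2x - 99 = (x - 9)(x + 11)
Common monic factor: x - 9


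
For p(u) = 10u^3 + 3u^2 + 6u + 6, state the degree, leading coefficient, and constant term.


Highest power of u is 3, with coefficient 10. Constant term is 6.
Degree = 3, leading coefficient = 10, constant term = 6


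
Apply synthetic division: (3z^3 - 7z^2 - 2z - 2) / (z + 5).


Synthetic division with c = -5. Coefficients: 3, -7, -2, -2
Bring down 3.
  3 * -5 = -15; -15 - 7 = -22
  -22 * -5 = 110; 110 - 2 = 108
  108 * -5 = -540; -540 - 2 = -542
Quotient: 3z^2 - 22z + 108, Remainder: -542


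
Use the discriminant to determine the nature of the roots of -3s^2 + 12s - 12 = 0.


D = b^2 - 4ac = (12)^2 - 4(-3)(-12) = 144 - 144 = 0
Since D = 0: one repeated real root


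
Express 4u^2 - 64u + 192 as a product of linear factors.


Roots satisfy r1 + r2 = -b/a = 16 and r1*r2 = c/a = 48.
So r1 = 4, r2 = 12.
4u^2 - 64u + 192 = 4(u - r1)(u - r2) = 4(u - 4)(u - 12)


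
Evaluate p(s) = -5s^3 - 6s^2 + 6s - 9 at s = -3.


Using direct substitution:
  -5 * (-3)^3 = 135
  -6 * (-3)^2 = -54
  6 * (-3)^1 = -18
  constant: -9
Sum = 135 - 54 - 18 - 9 = 54


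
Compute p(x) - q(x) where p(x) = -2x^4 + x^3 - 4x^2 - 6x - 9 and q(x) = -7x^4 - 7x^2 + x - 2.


Distribute the minus sign:
  (-2x^4 + x^3 - 4x^2 - 6x - 9)
- (-7x^4 - 7x^2 + x - 2)
Negate second polynomial: 7x^4 + 7x^2 - x + 2
Add: 5x^4 + x^3 + 3x^2 - 7x - 7


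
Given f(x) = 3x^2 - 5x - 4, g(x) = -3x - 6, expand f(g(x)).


Substitute g(x) into f:
f(g(x)) = 3*(-3x - 6)^2 + (-5)*(-3x - 6) + (-4)
(-3x - 6)^2 = 9x^2 + 36x + 36
Expand and combine: 27x^2 + 123x + 134


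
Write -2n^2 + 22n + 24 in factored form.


Roots satisfy r1 + r2 = -b/a = 11 and r1*r2 = c/a = -12.
So r1 = 12, r2 = -1.
-2n^2 + 22n + 24 = -2(n - r1)(n - r2) = -2(n - 12)(n + 1)


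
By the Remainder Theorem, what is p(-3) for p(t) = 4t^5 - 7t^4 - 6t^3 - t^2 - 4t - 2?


By the Remainder Theorem, the remainder equals p(-3):
  4*(-3)^5 = -972
  -7*(-3)^4 = -567
  -6*(-3)^3 = 162
  -1*(-3)^2 = -9
  -4*(-3)^1 = 12
  constant: -2
Sum: -972 - 567 + 162 - 9 + 12 - 2 = -1376


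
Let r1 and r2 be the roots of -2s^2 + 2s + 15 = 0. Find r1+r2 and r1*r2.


For as^2+bs+c=0: sum = -b/a, product = c/a.
a=-2, b=2, c=15
Sum = -(2)/-2 = 1
Product = (15)/-2 = -15/2


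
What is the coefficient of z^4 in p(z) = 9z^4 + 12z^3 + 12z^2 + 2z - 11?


Read off the coefficient of z^4: 9


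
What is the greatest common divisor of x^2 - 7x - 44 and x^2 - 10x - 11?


Factor each:
  x^2 - 7x - 44 = (x - 11)(x + 4)
  x^2 - 10x - 11 = (x - 11)(x + 1)
Common monic factor: x - 11


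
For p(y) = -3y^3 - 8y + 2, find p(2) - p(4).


p(2) = -38
p(4) = -222
p(2) - p(4) = -38 + 222 = 184


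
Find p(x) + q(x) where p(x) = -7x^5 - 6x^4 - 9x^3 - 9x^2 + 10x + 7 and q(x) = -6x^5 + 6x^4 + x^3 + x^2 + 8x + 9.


Align terms by degree and add:
  -7x^5 - 6x^4 - 9x^3 - 9x^2 + 10x + 7
  -6x^5 + 6x^4 + x^3 + x^2 + 8x + 9
= -13x^5 - 8x^3 - 8x^2 + 18x + 16


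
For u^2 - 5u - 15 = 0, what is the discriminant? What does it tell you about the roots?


D = b^2 - 4ac = (-5)^2 - 4(1)(-15) = 25 + 60 = 85
Since D > 0: two distinct irrational roots


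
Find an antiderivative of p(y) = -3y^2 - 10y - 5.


Reverse power rule on each term:
  ∫ -3y^2 dy = -y^3
  ∫ -10y dy = -5y^2
  ∫ -5 dy = -5y
F(y) = -y^3 - 5y^2 - 5y + C


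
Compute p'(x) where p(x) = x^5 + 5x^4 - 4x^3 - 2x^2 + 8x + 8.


Apply the power rule term by term:
  d/dx(x^5) = 5x^4
  d/dx(5x^4) = 20x^3
  d/dx(-4x^3) = -12x^2
  d/dx(-2x^2) = -4x
  d/dx(8x) = 8
  d/dx(8) = 0
p'(x) = 5x^4 + 20x^3 - 12x^2 - 4x + 8


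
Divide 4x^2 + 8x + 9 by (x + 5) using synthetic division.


Synthetic division with c = -5. Coefficients: 4, 8, 9
Bring down 4.
  4 * -5 = -20; -20 + 8 = -12
  -12 * -5 = 60; 60 + 9 = 69
Quotient: 4x - 12, Remainder: 69


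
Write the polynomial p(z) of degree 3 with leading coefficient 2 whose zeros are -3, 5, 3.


p(z) = 2(z + 3)(z - 5)(z - 3)
Expand: 2z^3 - 10z^2 - 18z + 90


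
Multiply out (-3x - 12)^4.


Expand (-3x - 12)^4 by repeated multiplication:
  (-3x - 12)^2 = 9x^2 + 72x + 144
  (-3x - 12)^3 = -27x^3 - 324x^2 - 1296x - 1728
= 81x^4 + 1296x^3 + 7776x^2 + 20736x + 20736


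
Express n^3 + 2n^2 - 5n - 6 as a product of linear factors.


Try integer roots (divisors of -6). n=-1: p(-1)=0.
Divide out (n + 1): quotient is n^2 + n - 6.
Factor the quadratic: (n + 3)(n - 2)
Result: (n + 1)(n + 3)(n - 2)


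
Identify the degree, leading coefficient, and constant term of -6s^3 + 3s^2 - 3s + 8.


Highest power of s is 3, with coefficient -6. Constant term is 8.
Degree = 3, leading coefficient = -6, constant term = 8


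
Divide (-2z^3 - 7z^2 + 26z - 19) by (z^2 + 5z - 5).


(-2z^3 - 7z^2 + 26z - 19) / (z^2 + 5z - 5)
Step 1: -2z * (z^2 + 5z - 5) = -2z^3 - 10z^2 + 10z; subtract.
Step 2: 3 * (z^2 + 5z - 5) = 3z^2 + 15z - 15; subtract.
Quotient: -2z + 3, Remainder: z - 4


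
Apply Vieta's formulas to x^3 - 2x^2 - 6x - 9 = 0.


Monic cubic x^3+bx^2+cx+d=0: sum=-b, pairwise sum=c, product=-d.
b=-2, c=-6, d=-9
r1+r2+r3 = 2
r1r2+r1r3+r2r3 = -6
r1r2r3 = 9


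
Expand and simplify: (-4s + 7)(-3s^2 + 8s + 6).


Distribute each term of the first polynomial:
  (-4s)(-3s^2 + 8s + 6) = 12s^3 - 32s^2 - 24s
  (7)(-3s^2 + 8s + 6) = -21s^2 + 56s + 42
Sum: 12s^3 - 53s^2 + 32s + 42


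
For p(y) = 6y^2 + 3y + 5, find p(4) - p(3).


p(4) = 113
p(3) = 68
p(4) - p(3) = 113 - 68 = 45


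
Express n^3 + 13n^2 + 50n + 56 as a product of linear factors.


Try integer roots (divisors of 56). n=-4: p(-4)=0.
Divide out (n + 4): quotient is n^2 + 9n + 14.
Factor the quadratic: (n + 2)(n + 7)
Result: (n + 4)(n + 2)(n + 7)


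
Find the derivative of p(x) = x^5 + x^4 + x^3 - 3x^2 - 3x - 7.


Apply the power rule term by term:
  d/dx(x^5) = 5x^4
  d/dx(x^4) = 4x^3
  d/dx(x^3) = 3x^2
  d/dx(-3x^2) = -6x
  d/dx(-3x) = -3
  d/dx(-7) = 0
p'(x) = 5x^4 + 4x^3 + 3x^2 - 6x - 3


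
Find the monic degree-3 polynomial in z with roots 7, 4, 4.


p(z) = (z - 7)(z - 4)(z - 4)
Expand: z^3 - 15z^2 + 72z - 112


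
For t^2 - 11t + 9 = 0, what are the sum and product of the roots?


For at^2+bt+c=0: sum = -b/a, product = c/a.
a=1, b=-11, c=9
Sum = -(-11)/1 = 11
Product = (9)/1 = 9


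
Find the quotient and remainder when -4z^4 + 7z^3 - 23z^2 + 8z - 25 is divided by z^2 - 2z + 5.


(-4z^4 + 7z^3 - 23z^2 + 8z - 25) / (z^2 - 2z + 5)
Step 1: -4z^2 * (z^2 - 2z + 5) = -4z^4 + 8z^3 - 20z^2; subtract.
Step 2: -z * (z^2 - 2z + 5) = -z^3 + 2z^2 - 5z; subtract.
Step 3: -5 * (z^2 - 2z + 5) = -5z^2 + 10z - 25; subtract.
Quotient: -4z^2 - z - 5, Remainder: 3z


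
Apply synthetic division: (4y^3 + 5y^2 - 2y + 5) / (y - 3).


Synthetic division with c = 3. Coefficients: 4, 5, -2, 5
Bring down 4.
  4 * 3 = 12; 12 + 5 = 17
  17 * 3 = 51; 51 - 2 = 49
  49 * 3 = 147; 147 + 5 = 152
Quotient: 4y^2 + 17y + 49, Remainder: 152


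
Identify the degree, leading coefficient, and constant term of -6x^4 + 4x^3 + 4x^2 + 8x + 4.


Highest power of x is 4, with coefficient -6. Constant term is 4.
Degree = 4, leading coefficient = -6, constant term = 4


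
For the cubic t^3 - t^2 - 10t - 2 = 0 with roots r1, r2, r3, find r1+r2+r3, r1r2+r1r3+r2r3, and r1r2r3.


Monic cubic t^3+bt^2+ct+d=0: sum=-b, pairwise sum=c, product=-d.
b=-1, c=-10, d=-2
r1+r2+r3 = 1
r1r2+r1r3+r2r3 = -10
r1r2r3 = 2


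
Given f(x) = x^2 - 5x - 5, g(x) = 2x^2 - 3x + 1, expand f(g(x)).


Substitute g(x) into f:
f(g(x)) = 1*(2x^2 - 3x + 1)^2 + (-5)*(2x^2 - 3x + 1) + (-5)
(2x^2 - 3x + 1)^2 = 4x^4 - 12x^3 + 13x^2 - 6x + 1
Expand and combine: 4x^4 - 12x^3 + 3x^2 + 9x - 9


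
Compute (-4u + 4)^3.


Expand (-4u + 4)^3 by repeated multiplication:
  (-4u + 4)^2 = 16u^2 - 32u + 16
= -64u^3 + 192u^2 - 192u + 64


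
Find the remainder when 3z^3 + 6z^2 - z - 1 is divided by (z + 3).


By the Remainder Theorem, the remainder equals p(-3):
  3*(-3)^3 = -81
  6*(-3)^2 = 54
  -1*(-3)^1 = 3
  constant: -1
Sum: -81 + 54 + 3 - 1 = -25


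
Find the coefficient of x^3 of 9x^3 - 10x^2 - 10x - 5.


Read off the coefficient of x^3: 9


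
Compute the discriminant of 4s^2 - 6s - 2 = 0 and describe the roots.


D = b^2 - 4ac = (-6)^2 - 4(4)(-2) = 36 + 32 = 68
Since D > 0: two distinct irrational roots


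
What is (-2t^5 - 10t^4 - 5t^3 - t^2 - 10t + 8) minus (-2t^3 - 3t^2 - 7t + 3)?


Distribute the minus sign:
  (-2t^5 - 10t^4 - 5t^3 - t^2 - 10t + 8)
- (-2t^3 - 3t^2 - 7t + 3)
Negate second polynomial: 2t^3 + 3t^2 + 7t - 3
Add: -2t^5 - 10t^4 - 3t^3 + 2t^2 - 3t + 5


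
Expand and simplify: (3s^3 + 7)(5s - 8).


Distribute each term of the first polynomial:
  (3s^3)(5s - 8) = 15s^4 - 24s^3
  (7)(5s - 8) = 35s - 56
Sum: 15s^4 - 24s^3 + 35s - 56


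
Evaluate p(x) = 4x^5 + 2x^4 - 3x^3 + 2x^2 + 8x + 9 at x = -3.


Using direct substitution:
  4 * (-3)^5 = -972
  2 * (-3)^4 = 162
  -3 * (-3)^3 = 81
  2 * (-3)^2 = 18
  8 * (-3)^1 = -24
  constant: 9
Sum = -972 + 162 + 81 + 18 - 24 + 9 = -726


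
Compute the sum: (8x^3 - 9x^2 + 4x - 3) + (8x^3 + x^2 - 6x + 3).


Align terms by degree and add:
  8x^3 - 9x^2 + 4x - 3
+ 8x^3 + x^2 - 6x + 3
= 16x^3 - 8x^2 - 2x


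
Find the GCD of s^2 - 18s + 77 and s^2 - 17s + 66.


Factor each:
  s^2 - 18s + 77 = (s - 11)(s - 7)
  s^2 - 17s + 66 = (s - 11)(s - 6)
Common monic factor: s - 11


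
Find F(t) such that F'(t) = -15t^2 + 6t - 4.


Reverse power rule on each term:
  ∫ -15t^2 dt = -5t^3
  ∫ 6t dt = 3t^2
  ∫ -4 dt = -4t
F(t) = -5t^3 + 3t^2 - 4t + C


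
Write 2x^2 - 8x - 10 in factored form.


Roots satisfy r1 + r2 = -b/a = 4 and r1*r2 = c/a = -5.
So r1 = 5, r2 = -1.
2x^2 - 8x - 10 = 2(x - r1)(x - r2) = 2(x - 5)(x + 1)


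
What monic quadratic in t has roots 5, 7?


p(t) = (t - 5)(t - 7)
Expand: t^2 - 12t + 35


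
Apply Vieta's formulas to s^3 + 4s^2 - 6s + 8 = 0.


Monic cubic s^3+bs^2+cs+d=0: sum=-b, pairwise sum=c, product=-d.
b=4, c=-6, d=8
r1+r2+r3 = -4
r1r2+r1r3+r2r3 = -6
r1r2r3 = -8


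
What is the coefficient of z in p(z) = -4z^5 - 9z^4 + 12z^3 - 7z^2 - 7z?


Read off the coefficient of z: -7


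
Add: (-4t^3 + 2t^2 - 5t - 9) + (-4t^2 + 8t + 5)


Align terms by degree and add:
  -4t^3 + 2t^2 - 5t - 9
  -4t^2 + 8t + 5
= -4t^3 - 2t^2 + 3t - 4


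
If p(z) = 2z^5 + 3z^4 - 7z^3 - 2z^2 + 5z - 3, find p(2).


Using direct substitution:
  2 * (2)^5 = 64
  3 * (2)^4 = 48
  -7 * (2)^3 = -56
  -2 * (2)^2 = -8
  5 * (2)^1 = 10
  constant: -3
Sum = 64 + 48 - 56 - 8 + 10 - 3 = 55


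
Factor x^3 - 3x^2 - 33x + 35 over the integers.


Try integer roots (divisors of 35). x=7: p(7)=0.
Divide out (x - 7): quotient is x^2 + 4x - 5.
Factor the quadratic: (x - 1)(x + 5)
Result: (x - 7)(x - 1)(x + 5)


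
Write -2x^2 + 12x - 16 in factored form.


Roots satisfy r1 + r2 = -b/a = 6 and r1*r2 = c/a = 8.
So r1 = 4, r2 = 2.
-2x^2 + 12x - 16 = -2(x - r1)(x - r2) = -2(x - 4)(x - 2)


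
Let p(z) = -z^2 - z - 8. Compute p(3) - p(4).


p(3) = -20
p(4) = -28
p(3) - p(4) = -20 + 28 = 8


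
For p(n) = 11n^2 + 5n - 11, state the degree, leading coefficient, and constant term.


Highest power of n is 2, with coefficient 11. Constant term is -11.
Degree = 2, leading coefficient = 11, constant term = -11


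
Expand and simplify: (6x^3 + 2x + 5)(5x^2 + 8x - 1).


Distribute each term of the first polynomial:
  (6x^3)(5x^2 + 8x - 1) = 30x^5 + 48x^4 - 6x^3
  (2x)(5x^2 + 8x - 1) = 10x^3 + 16x^2 - 2x
  (5)(5x^2 + 8x - 1) = 25x^2 + 40x - 5
Sum: 30x^5 + 48x^4 + 4x^3 + 41x^2 + 38x - 5


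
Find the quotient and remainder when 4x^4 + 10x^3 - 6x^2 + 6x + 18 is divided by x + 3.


(4x^4 + 10x^3 - 6x^2 + 6x + 18) / (x + 3)
Step 1: 4x^3 * (x + 3) = 4x^4 + 12x^3; subtract.
Step 2: -2x^2 * (x + 3) = -2x^3 - 6x^2; subtract.
Step 3: 0 * (x + 3) = 0; subtract.
Step 4: 6 * (x + 3) = 6x + 18; subtract.
Quotient: 4x^3 - 2x^2 + 6, Remainder: 0


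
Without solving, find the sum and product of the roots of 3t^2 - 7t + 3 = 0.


For at^2+bt+c=0: sum = -b/a, product = c/a.
a=3, b=-7, c=3
Sum = -(-7)/3 = 7/3
Product = (3)/3 = 1


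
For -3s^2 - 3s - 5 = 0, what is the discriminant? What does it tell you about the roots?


D = b^2 - 4ac = (-3)^2 - 4(-3)(-5) = 9 - 60 = -51
Since D < 0: two complex conjugate roots (no real roots)


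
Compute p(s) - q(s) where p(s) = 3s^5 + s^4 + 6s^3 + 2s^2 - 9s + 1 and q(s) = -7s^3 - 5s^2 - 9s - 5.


Distribute the minus sign:
  (3s^5 + s^4 + 6s^3 + 2s^2 - 9s + 1)
- (-7s^3 - 5s^2 - 9s - 5)
Negate second polynomial: 7s^3 + 5s^2 + 9s + 5
Add: 3s^5 + s^4 + 13s^3 + 7s^2 + 6


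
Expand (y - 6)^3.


Expand (y - 6)^3 by repeated multiplication:
  (y - 6)^2 = y^2 - 12y + 36
= y^3 - 18y^2 + 108y - 216


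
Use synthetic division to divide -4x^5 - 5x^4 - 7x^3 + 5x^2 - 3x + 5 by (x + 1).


Synthetic division with c = -1. Coefficients: -4, -5, -7, 5, -3, 5
Bring down -4.
  -4 * -1 = 4; 4 - 5 = -1
  -1 * -1 = 1; 1 - 7 = -6
  -6 * -1 = 6; 6 + 5 = 11
  11 * -1 = -11; -11 - 3 = -14
  -14 * -1 = 14; 14 + 5 = 19
Quotient: -4x^4 - x^3 - 6x^2 + 11x - 14, Remainder: 19


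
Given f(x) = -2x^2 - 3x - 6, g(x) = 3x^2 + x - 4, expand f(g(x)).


Substitute g(x) into f:
f(g(x)) = -2*(3x^2 + x - 4)^2 + (-3)*(3x^2 + x - 4) + (-6)
(3x^2 + x - 4)^2 = 9x^4 + 6x^3 - 23x^2 - 8x + 16
Expand and combine: -18x^4 - 12x^3 + 37x^2 + 13x - 26


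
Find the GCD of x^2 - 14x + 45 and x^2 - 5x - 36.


Factor each:
  x^2 - 14x + 45 = (x - 9)(x - 5)
  x^2 - 5x - 36 = (x - 9)(x + 4)
Common monic factor: x - 9


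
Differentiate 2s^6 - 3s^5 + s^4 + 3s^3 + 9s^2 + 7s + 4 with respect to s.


Apply the power rule term by term:
  d/ds(2s^6) = 12s^5
  d/ds(-3s^5) = -15s^4
  d/ds(s^4) = 4s^3
  d/ds(3s^3) = 9s^2
  d/ds(9s^2) = 18s
  d/ds(7s) = 7
  d/ds(4) = 0
p'(s) = 12s^5 - 15s^4 + 4s^3 + 9s^2 + 18s + 7


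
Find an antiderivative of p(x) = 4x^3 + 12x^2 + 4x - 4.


Reverse power rule on each term:
  ∫ 4x^3 dx = x^4
  ∫ 12x^2 dx = 4x^3
  ∫ 4x dx = 2x^2
  ∫ -4 dx = -4x
F(x) = x^4 + 4x^3 + 2x^2 - 4x + C


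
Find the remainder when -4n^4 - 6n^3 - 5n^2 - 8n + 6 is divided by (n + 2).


By the Remainder Theorem, the remainder equals p(-2):
  -4*(-2)^4 = -64
  -6*(-2)^3 = 48
  -5*(-2)^2 = -20
  -8*(-2)^1 = 16
  constant: 6
Sum: -64 + 48 - 20 + 16 + 6 = -14


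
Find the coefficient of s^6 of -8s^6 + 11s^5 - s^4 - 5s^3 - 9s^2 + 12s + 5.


Read off the coefficient of s^6: -8


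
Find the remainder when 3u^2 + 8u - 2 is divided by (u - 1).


By the Remainder Theorem, the remainder equals p(1):
  3*(1)^2 = 3
  8*(1)^1 = 8
  constant: -2
Sum: 3 + 8 - 2 = 9


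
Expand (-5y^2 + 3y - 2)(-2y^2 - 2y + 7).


Distribute each term of the first polynomial:
  (-5y^2)(-2y^2 - 2y + 7) = 10y^4 + 10y^3 - 35y^2
  (3y)(-2y^2 - 2y + 7) = -6y^3 - 6y^2 + 21y
  (-2)(-2y^2 - 2y + 7) = 4y^2 + 4y - 14
Sum: 10y^4 + 4y^3 - 37y^2 + 25y - 14


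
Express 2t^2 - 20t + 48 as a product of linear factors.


Roots satisfy r1 + r2 = -b/a = 10 and r1*r2 = c/a = 24.
So r1 = 6, r2 = 4.
2t^2 - 20t + 48 = 2(t - r1)(t - r2) = 2(t - 6)(t - 4)


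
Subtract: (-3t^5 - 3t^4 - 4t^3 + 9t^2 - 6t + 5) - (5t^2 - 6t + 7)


Distribute the minus sign:
  (-3t^5 - 3t^4 - 4t^3 + 9t^2 - 6t + 5)
- (5t^2 - 6t + 7)
Negate second polynomial: -5t^2 + 6t - 7
Add: -3t^5 - 3t^4 - 4t^3 + 4t^2 - 2


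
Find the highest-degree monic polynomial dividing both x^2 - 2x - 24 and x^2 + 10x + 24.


Factor each:
  x^2 - 2x - 24 = (x + 4)(x - 6)
  x^2 + 10x + 24 = (x + 4)(x + 6)
Common monic factor: x + 4


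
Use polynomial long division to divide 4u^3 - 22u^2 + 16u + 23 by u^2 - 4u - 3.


(4u^3 - 22u^2 + 16u + 23) / (u^2 - 4u - 3)
Step 1: 4u * (u^2 - 4u - 3) = 4u^3 - 16u^2 - 12u; subtract.
Step 2: -6 * (u^2 - 4u - 3) = -6u^2 + 24u + 18; subtract.
Quotient: 4u - 6, Remainder: 4u + 5


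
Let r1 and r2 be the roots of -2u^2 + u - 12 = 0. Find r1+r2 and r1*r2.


For au^2+bu+c=0: sum = -b/a, product = c/a.
a=-2, b=1, c=-12
Sum = -(1)/-2 = 1/2
Product = (-12)/-2 = 6


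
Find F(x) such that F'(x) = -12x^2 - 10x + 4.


Reverse power rule on each term:
  ∫ -12x^2 dx = -4x^3
  ∫ -10x dx = -5x^2
  ∫ 4 dx = 4x
F(x) = -4x^3 - 5x^2 + 4x + C


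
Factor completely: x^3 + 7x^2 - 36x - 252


Try integer roots (divisors of -252). x=-6: p(-6)=0.
Divide out (x + 6): quotient is x^2 + x - 42.
Factor the quadratic: (x + 7)(x - 6)
Result: (x + 6)(x + 7)(x - 6)


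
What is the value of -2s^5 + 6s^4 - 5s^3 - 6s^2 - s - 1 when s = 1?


Using direct substitution:
  -2 * (1)^5 = -2
  6 * (1)^4 = 6
  -5 * (1)^3 = -5
  -6 * (1)^2 = -6
  -1 * (1)^1 = -1
  constant: -1
Sum = -2 + 6 - 5 - 6 - 1 - 1 = -9


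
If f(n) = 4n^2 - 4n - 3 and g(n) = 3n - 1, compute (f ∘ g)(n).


Substitute g(n) into f:
f(g(n)) = 4*(3n - 1)^2 + (-4)*(3n - 1) + (-3)
(3n - 1)^2 = 9n^2 - 6n + 1
Expand and combine: 36n^2 - 36n + 5


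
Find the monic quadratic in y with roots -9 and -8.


p(y) = (y + 9)(y + 8)
Expand: y^2 + 17y + 72


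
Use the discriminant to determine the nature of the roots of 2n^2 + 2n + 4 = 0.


D = b^2 - 4ac = (2)^2 - 4(2)(4) = 4 - 32 = -28
Since D < 0: two complex conjugate roots (no real roots)


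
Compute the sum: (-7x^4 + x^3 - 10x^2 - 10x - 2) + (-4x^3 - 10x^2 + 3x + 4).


Align terms by degree and add:
  -7x^4 + x^3 - 10x^2 - 10x - 2
  -4x^3 - 10x^2 + 3x + 4
= -7x^4 - 3x^3 - 20x^2 - 7x + 2


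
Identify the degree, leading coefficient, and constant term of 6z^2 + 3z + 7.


Highest power of z is 2, with coefficient 6. Constant term is 7.
Degree = 2, leading coefficient = 6, constant term = 7


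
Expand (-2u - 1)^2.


Expand (-2u - 1)^2 by repeated multiplication:
= 4u^2 + 4u + 1


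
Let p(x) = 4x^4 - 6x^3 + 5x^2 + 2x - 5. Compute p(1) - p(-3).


p(1) = 0
p(-3) = 520
p(1) - p(-3) = 0 - 520 = -520


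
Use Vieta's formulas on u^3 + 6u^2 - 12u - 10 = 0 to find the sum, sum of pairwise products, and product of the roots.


Monic cubic u^3+bu^2+cu+d=0: sum=-b, pairwise sum=c, product=-d.
b=6, c=-12, d=-10
r1+r2+r3 = -6
r1r2+r1r3+r2r3 = -12
r1r2r3 = 10


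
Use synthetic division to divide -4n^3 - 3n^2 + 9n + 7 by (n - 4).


Synthetic division with c = 4. Coefficients: -4, -3, 9, 7
Bring down -4.
  -4 * 4 = -16; -16 - 3 = -19
  -19 * 4 = -76; -76 + 9 = -67
  -67 * 4 = -268; -268 + 7 = -261
Quotient: -4n^2 - 19n - 67, Remainder: -261


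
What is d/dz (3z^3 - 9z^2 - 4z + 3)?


Apply the power rule term by term:
  d/dz(3z^3) = 9z^2
  d/dz(-9z^2) = -18z
  d/dz(-4z) = -4
  d/dz(3) = 0
p'(z) = 9z^2 - 18z - 4


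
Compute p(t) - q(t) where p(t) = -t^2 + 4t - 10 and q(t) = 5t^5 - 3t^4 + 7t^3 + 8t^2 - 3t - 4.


Distribute the minus sign:
  (-t^2 + 4t - 10)
- (5t^5 - 3t^4 + 7t^3 + 8t^2 - 3t - 4)
Negate second polynomial: -5t^5 + 3t^4 - 7t^3 - 8t^2 + 3t + 4
Add: -5t^5 + 3t^4 - 7t^3 - 9t^2 + 7t - 6


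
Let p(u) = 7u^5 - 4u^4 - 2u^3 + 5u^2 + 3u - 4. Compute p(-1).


Using direct substitution:
  7 * (-1)^5 = -7
  -4 * (-1)^4 = -4
  -2 * (-1)^3 = 2
  5 * (-1)^2 = 5
  3 * (-1)^1 = -3
  constant: -4
Sum = -7 - 4 + 2 + 5 - 3 - 4 = -11


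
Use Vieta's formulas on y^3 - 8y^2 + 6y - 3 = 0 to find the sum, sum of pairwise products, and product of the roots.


Monic cubic y^3+by^2+cy+d=0: sum=-b, pairwise sum=c, product=-d.
b=-8, c=6, d=-3
r1+r2+r3 = 8
r1r2+r1r3+r2r3 = 6
r1r2r3 = 3


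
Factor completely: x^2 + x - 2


Roots satisfy r1 + r2 = -b/a = -1 and r1*r2 = c/a = -2.
So r1 = 1, r2 = -2.
x^2 + x - 2 = (x - r1)(x - r2) = (x - 1)(x + 2)


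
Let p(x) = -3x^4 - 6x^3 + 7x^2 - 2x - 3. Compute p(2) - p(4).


p(2) = -75
p(4) = -1051
p(2) - p(4) = -75 + 1051 = 976


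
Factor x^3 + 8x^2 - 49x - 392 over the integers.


Try integer roots (divisors of -392). x=-8: p(-8)=0.
Divide out (x + 8): quotient is x^2 - 49.
Factor the quadratic: (x + 7)(x - 7)
Result: (x + 8)(x + 7)(x - 7)


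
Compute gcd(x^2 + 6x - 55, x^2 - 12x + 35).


Factor each:
  x^2 + 6x - 55 = (x - 5)(x + 11)
  x^2 - 12x + 35 = (x - 5)(x - 7)
Common monic factor: x - 5


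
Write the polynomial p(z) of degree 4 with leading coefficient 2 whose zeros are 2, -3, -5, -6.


p(z) = 2(z - 2)(z + 3)(z + 5)(z + 6)
Expand: 2z^4 + 24z^3 + 70z^2 - 72z - 360


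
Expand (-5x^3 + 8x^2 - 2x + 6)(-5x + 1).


Distribute each term of the first polynomial:
  (-5x^3)(-5x + 1) = 25x^4 - 5x^3
  (8x^2)(-5x + 1) = -40x^3 + 8x^2
  (-2x)(-5x + 1) = 10x^2 - 2x
  (6)(-5x + 1) = -30x + 6
Sum: 25x^4 - 45x^3 + 18x^2 - 32x + 6


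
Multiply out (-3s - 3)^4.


Expand (-3s - 3)^4 by repeated multiplication:
  (-3s - 3)^2 = 9s^2 + 18s + 9
  (-3s - 3)^3 = -27s^3 - 81s^2 - 81s - 27
= 81s^4 + 324s^3 + 486s^2 + 324s + 81


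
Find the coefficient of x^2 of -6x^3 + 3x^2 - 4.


Read off the coefficient of x^2: 3


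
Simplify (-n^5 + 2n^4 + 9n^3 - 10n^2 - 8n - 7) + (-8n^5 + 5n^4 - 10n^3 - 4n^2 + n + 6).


Align terms by degree and add:
  -n^5 + 2n^4 + 9n^3 - 10n^2 - 8n - 7
  -8n^5 + 5n^4 - 10n^3 - 4n^2 + n + 6
= -9n^5 + 7n^4 - n^3 - 14n^2 - 7n - 1


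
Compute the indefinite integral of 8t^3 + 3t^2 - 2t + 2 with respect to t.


Reverse power rule on each term:
  ∫ 8t^3 dt = 2t^4
  ∫ 3t^2 dt = t^3
  ∫ -2t dt = -t^2
  ∫ 2 dt = 2t
F(t) = 2t^4 + t^3 - t^2 + 2t + C


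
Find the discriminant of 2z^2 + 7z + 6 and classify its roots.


D = b^2 - 4ac = (7)^2 - 4(2)(6) = 49 - 48 = 1
Since D > 0: two distinct rational roots


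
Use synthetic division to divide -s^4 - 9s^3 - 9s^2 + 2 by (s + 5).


Synthetic division with c = -5. Coefficients: -1, -9, -9, 0, 2
Bring down -1.
  -1 * -5 = 5; 5 - 9 = -4
  -4 * -5 = 20; 20 - 9 = 11
  11 * -5 = -55; -55 + 0 = -55
  -55 * -5 = 275; 275 + 2 = 277
Quotient: -s^3 - 4s^2 + 11s - 55, Remainder: 277


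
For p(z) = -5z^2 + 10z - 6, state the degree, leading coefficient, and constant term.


Highest power of z is 2, with coefficient -5. Constant term is -6.
Degree = 2, leading coefficient = -5, constant term = -6


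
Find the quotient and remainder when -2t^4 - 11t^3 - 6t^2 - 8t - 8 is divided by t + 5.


(-2t^4 - 11t^3 - 6t^2 - 8t - 8) / (t + 5)
Step 1: -2t^3 * (t + 5) = -2t^4 - 10t^3; subtract.
Step 2: -t^2 * (t + 5) = -t^3 - 5t^2; subtract.
Step 3: -t * (t + 5) = -t^2 - 5t; subtract.
Step 4: -3 * (t + 5) = -3t - 15; subtract.
Quotient: -2t^3 - t^2 - t - 3, Remainder: 7


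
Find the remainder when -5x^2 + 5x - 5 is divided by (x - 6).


By the Remainder Theorem, the remainder equals p(6):
  -5*(6)^2 = -180
  5*(6)^1 = 30
  constant: -5
Sum: -180 + 30 - 5 = -155


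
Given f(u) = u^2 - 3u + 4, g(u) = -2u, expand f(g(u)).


Substitute g(u) into f:
f(g(u)) = 1*(-2u)^2 + (-3)*(-2u) + 4
(-2u)^2 = 4u^2
Expand and combine: 4u^2 + 6u + 4


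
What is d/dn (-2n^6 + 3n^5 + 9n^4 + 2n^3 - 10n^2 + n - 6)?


Apply the power rule term by term:
  d/dn(-2n^6) = -12n^5
  d/dn(3n^5) = 15n^4
  d/dn(9n^4) = 36n^3
  d/dn(2n^3) = 6n^2
  d/dn(-10n^2) = -20n
  d/dn(n) = 1
  d/dn(-6) = 0
p'(n) = -12n^5 + 15n^4 + 36n^3 + 6n^2 - 20n + 1


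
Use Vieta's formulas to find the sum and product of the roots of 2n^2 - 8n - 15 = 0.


For an^2+bn+c=0: sum = -b/a, product = c/a.
a=2, b=-8, c=-15
Sum = -(-8)/2 = 4
Product = (-15)/2 = -15/2


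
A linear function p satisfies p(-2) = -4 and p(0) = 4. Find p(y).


p(y) = my + b. Using p(-2)=-4, p(0)=4:
m = (-4 - 4)/(-2) = -8/-2 = 4
b = -4 - m*(-2) = -4 + 8 = 4
p(y) = 4y + 4


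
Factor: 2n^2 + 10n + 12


Roots satisfy r1 + r2 = -b/a = -5 and r1*r2 = c/a = 6.
So r1 = -2, r2 = -3.
2n^2 + 10n + 12 = 2(n - r1)(n - r2) = 2(n + 2)(n + 3)


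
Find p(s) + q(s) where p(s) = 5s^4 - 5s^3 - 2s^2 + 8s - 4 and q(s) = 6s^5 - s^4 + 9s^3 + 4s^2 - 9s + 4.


Align terms by degree and add:
  5s^4 - 5s^3 - 2s^2 + 8s - 4
+ 6s^5 - s^4 + 9s^3 + 4s^2 - 9s + 4
= 6s^5 + 4s^4 + 4s^3 + 2s^2 - s


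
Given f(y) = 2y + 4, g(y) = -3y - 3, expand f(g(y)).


Substitute g(y) into f:
f(g(y)) = 2*(-3y - 3) + 4
Expand and combine: -6y - 2


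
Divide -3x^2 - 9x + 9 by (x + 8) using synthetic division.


Synthetic division with c = -8. Coefficients: -3, -9, 9
Bring down -3.
  -3 * -8 = 24; 24 - 9 = 15
  15 * -8 = -120; -120 + 9 = -111
Quotient: -3x + 15, Remainder: -111


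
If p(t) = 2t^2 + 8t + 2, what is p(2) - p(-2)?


p(2) = 26
p(-2) = -6
p(2) - p(-2) = 26 + 6 = 32


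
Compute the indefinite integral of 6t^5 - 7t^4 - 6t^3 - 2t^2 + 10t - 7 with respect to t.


Reverse power rule on each term:
  ∫ 6t^5 dt = t^6
  ∫ -7t^4 dt = -(7/5)t^5
  ∫ -6t^3 dt = -(3/2)t^4
  ∫ -2t^2 dt = -(2/3)t^3
  ∫ 10t dt = 5t^2
  ∫ -7 dt = -7t
F(t) = t^6 - (7/5)t^5 - (3/2)t^4 - (2/3)t^3 + 5t^2 - 7t + C


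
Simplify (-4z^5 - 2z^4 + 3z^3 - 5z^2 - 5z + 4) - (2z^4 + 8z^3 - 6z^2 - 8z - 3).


Distribute the minus sign:
  (-4z^5 - 2z^4 + 3z^3 - 5z^2 - 5z + 4)
- (2z^4 + 8z^3 - 6z^2 - 8z - 3)
Negate second polynomial: -2z^4 - 8z^3 + 6z^2 + 8z + 3
Add: -4z^5 - 4z^4 - 5z^3 + z^2 + 3z + 7


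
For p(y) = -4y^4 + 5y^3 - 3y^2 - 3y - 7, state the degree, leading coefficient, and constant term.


Highest power of y is 4, with coefficient -4. Constant term is -7.
Degree = 4, leading coefficient = -4, constant term = -7


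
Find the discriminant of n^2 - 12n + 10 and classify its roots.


D = b^2 - 4ac = (-12)^2 - 4(1)(10) = 144 - 40 = 104
Since D > 0: two distinct irrational roots


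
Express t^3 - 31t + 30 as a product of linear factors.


Try integer roots (divisors of 30). t=1: p(1)=0.
Divide out (t - 1): quotient is t^2 + t - 30.
Factor the quadratic: (t + 6)(t - 5)
Result: (t - 1)(t + 6)(t - 5)


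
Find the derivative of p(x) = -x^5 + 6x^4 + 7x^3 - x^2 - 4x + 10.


Apply the power rule term by term:
  d/dx(-x^5) = -5x^4
  d/dx(6x^4) = 24x^3
  d/dx(7x^3) = 21x^2
  d/dx(-x^2) = -2x
  d/dx(-4x) = -4
  d/dx(10) = 0
p'(x) = -5x^4 + 24x^3 + 21x^2 - 2x - 4


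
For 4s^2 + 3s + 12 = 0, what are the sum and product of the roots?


For as^2+bs+c=0: sum = -b/a, product = c/a.
a=4, b=3, c=12
Sum = -(3)/4 = -3/4
Product = (12)/4 = 3


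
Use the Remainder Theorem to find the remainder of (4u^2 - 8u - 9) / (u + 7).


By the Remainder Theorem, the remainder equals p(-7):
  4*(-7)^2 = 196
  -8*(-7)^1 = 56
  constant: -9
Sum: 196 + 56 - 9 = 243


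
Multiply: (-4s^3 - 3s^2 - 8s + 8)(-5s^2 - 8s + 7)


Distribute each term of the first polynomial:
  (-4s^3)(-5s^2 - 8s + 7) = 20s^5 + 32s^4 - 28s^3
  (-3s^2)(-5s^2 - 8s + 7) = 15s^4 + 24s^3 - 21s^2
  (-8s)(-5s^2 - 8s + 7) = 40s^3 + 64s^2 - 56s
  (8)(-5s^2 - 8s + 7) = -40s^2 - 64s + 56
Sum: 20s^5 + 47s^4 + 36s^3 + 3s^2 - 120s + 56


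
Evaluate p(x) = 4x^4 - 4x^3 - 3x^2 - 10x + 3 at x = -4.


Using direct substitution:
  4 * (-4)^4 = 1024
  -4 * (-4)^3 = 256
  -3 * (-4)^2 = -48
  -10 * (-4)^1 = 40
  constant: 3
Sum = 1024 + 256 - 48 + 40 + 3 = 1275


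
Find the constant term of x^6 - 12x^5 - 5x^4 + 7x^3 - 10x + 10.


Read off the constant term: 10


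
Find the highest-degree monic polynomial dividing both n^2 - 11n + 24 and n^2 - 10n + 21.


Factor each:
  n^2 - 11n + 24 = (n - 3)(n - 8)
  n^2 - 10n + 21 = (n - 3)(n - 7)
Common monic factor: n - 3


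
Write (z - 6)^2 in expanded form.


Expand (z - 6)^2 by repeated multiplication:
= z^2 - 12z + 36


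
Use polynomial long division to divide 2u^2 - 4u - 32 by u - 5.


(2u^2 - 4u - 32) / (u - 5)
Step 1: 2u * (u - 5) = 2u^2 - 10u; subtract.
Step 2: 6 * (u - 5) = 6u - 30; subtract.
Quotient: 2u + 6, Remainder: -2


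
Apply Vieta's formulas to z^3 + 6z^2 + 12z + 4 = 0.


Monic cubic z^3+bz^2+cz+d=0: sum=-b, pairwise sum=c, product=-d.
b=6, c=12, d=4
r1+r2+r3 = -6
r1r2+r1r3+r2r3 = 12
r1r2r3 = -4


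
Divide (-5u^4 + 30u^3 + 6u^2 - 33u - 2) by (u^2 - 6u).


(-5u^4 + 30u^3 + 6u^2 - 33u - 2) / (u^2 - 6u)
Step 1: -5u^2 * (u^2 - 6u) = -5u^4 + 30u^3; subtract.
Step 2: 0 * (u^2 - 6u) = 0; subtract.
Step 3: 6 * (u^2 - 6u) = 6u^2 - 36u; subtract.
Quotient: -5u^2 + 6, Remainder: 3u - 2


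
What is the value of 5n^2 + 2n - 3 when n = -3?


Using direct substitution:
  5 * (-3)^2 = 45
  2 * (-3)^1 = -6
  constant: -3
Sum = 45 - 6 - 3 = 36


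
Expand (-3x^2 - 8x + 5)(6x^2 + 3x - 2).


Distribute each term of the first polynomial:
  (-3x^2)(6x^2 + 3x - 2) = -18x^4 - 9x^3 + 6x^2
  (-8x)(6x^2 + 3x - 2) = -48x^3 - 24x^2 + 16x
  (5)(6x^2 + 3x - 2) = 30x^2 + 15x - 10
Sum: -18x^4 - 57x^3 + 12x^2 + 31x - 10


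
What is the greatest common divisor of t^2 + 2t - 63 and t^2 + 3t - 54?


Factor each:
  t^2 + 2t - 63 = (t + 9)(t - 7)
  t^2 + 3t - 54 = (t + 9)(t - 6)
Common monic factor: t + 9


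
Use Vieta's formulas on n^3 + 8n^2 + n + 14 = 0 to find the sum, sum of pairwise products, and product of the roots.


Monic cubic n^3+bn^2+cn+d=0: sum=-b, pairwise sum=c, product=-d.
b=8, c=1, d=14
r1+r2+r3 = -8
r1r2+r1r3+r2r3 = 1
r1r2r3 = -14


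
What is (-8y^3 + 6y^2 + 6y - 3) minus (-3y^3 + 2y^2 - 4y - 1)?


Distribute the minus sign:
  (-8y^3 + 6y^2 + 6y - 3)
- (-3y^3 + 2y^2 - 4y - 1)
Negate second polynomial: 3y^3 - 2y^2 + 4y + 1
Add: -5y^3 + 4y^2 + 10y - 2


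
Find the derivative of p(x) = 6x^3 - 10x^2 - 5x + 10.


Apply the power rule term by term:
  d/dx(6x^3) = 18x^2
  d/dx(-10x^2) = -20x
  d/dx(-5x) = -5
  d/dx(10) = 0
p'(x) = 18x^2 - 20x - 5


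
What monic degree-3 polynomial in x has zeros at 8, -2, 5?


p(x) = (x - 8)(x + 2)(x - 5)
Expand: x^3 - 11x^2 + 14x + 80


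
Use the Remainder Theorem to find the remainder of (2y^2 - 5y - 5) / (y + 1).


By the Remainder Theorem, the remainder equals p(-1):
  2*(-1)^2 = 2
  -5*(-1)^1 = 5
  constant: -5
Sum: 2 + 5 - 5 = 2


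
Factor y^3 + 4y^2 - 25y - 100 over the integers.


Try integer roots (divisors of -100). y=5: p(5)=0.
Divide out (y - 5): quotient is y^2 + 9y + 20.
Factor the quadratic: (y + 4)(y + 5)
Result: (y - 5)(y + 4)(y + 5)


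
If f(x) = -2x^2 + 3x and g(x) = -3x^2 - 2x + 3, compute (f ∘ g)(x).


Substitute g(x) into f:
f(g(x)) = -2*(-3x^2 - 2x + 3)^2 + 3*(-3x^2 - 2x + 3)
(-3x^2 - 2x + 3)^2 = 9x^4 + 12x^3 - 14x^2 - 12x + 9
Expand and combine: -18x^4 - 24x^3 + 19x^2 + 18x - 9


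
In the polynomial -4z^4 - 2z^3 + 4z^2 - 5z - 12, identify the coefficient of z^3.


Read off the coefficient of z^3: -2


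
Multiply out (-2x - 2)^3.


Expand (-2x - 2)^3 by repeated multiplication:
  (-2x - 2)^2 = 4x^2 + 8x + 4
= -8x^3 - 24x^2 - 24x - 8


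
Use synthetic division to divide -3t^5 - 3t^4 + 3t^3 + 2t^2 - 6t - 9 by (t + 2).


Synthetic division with c = -2. Coefficients: -3, -3, 3, 2, -6, -9
Bring down -3.
  -3 * -2 = 6; 6 - 3 = 3
  3 * -2 = -6; -6 + 3 = -3
  -3 * -2 = 6; 6 + 2 = 8
  8 * -2 = -16; -16 - 6 = -22
  -22 * -2 = 44; 44 - 9 = 35
Quotient: -3t^4 + 3t^3 - 3t^2 + 8t - 22, Remainder: 35


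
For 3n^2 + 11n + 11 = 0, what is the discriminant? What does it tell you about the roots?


D = b^2 - 4ac = (11)^2 - 4(3)(11) = 121 - 132 = -11
Since D < 0: two complex conjugate roots (no real roots)
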